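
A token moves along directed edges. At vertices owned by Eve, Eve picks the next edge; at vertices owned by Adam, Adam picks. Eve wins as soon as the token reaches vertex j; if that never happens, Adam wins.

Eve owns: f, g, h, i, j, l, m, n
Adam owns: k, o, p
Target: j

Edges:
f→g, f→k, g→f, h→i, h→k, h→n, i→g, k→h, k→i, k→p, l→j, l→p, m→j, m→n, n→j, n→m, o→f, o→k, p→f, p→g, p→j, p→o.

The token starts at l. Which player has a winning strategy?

Eve

A0 = {j}
A1: add {l, m, n} — l (Eve) has l→j; m (Eve) has m→j; n (Eve) has n→j.
l ∈ A1, so Eve can force the target.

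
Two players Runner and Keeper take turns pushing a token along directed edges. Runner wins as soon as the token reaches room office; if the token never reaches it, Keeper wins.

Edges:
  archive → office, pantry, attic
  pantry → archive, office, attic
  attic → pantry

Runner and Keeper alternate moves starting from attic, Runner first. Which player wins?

Keeper

Track states (vertex, player-to-move).
A0 = {(office,Runner), (office,Keeper)}
A1: add {(archive,Runner), (pantry,Runner)}.
A2: add {(attic,Keeper)}.
A3 = A2; e.g. (archive,Keeper) stays out. (attic,Runner) never enters ⇒ Keeper avoids the target.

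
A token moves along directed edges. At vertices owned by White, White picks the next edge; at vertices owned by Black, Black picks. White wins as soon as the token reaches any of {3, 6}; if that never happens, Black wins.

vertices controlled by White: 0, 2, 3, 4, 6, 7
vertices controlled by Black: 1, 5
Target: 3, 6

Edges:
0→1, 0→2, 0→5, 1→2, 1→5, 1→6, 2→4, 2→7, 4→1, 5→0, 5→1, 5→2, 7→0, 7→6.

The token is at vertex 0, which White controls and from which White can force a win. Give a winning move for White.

2

A0 = {3, 6}
A1: add {7} — 7 (White) has 7→6.
A2: add {2} — 2 (White) has 2→7.
A3: add {0} — 0 (White) has 0→2.
A4 = A3; e.g. 1 (Black) can still go to 5. Fixed point.
From 0, successor 2 is in the attractor (rank 2); the other successors 1, 5 are not.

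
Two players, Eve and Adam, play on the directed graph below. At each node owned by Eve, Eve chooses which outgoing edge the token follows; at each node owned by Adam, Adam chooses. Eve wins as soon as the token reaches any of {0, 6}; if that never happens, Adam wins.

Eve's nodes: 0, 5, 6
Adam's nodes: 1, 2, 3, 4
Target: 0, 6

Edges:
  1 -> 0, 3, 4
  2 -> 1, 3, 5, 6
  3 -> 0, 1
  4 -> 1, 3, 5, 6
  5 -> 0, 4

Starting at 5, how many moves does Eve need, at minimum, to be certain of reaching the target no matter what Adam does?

1

A0 = {0, 6}
A1: add {5} — 5 (Eve) has 5→0.
A2 = A1; e.g. 1 (Adam) can still go to 3. Fixed point.
5 enters the attractor at level 1, so Eve can force the target in 1 move from there.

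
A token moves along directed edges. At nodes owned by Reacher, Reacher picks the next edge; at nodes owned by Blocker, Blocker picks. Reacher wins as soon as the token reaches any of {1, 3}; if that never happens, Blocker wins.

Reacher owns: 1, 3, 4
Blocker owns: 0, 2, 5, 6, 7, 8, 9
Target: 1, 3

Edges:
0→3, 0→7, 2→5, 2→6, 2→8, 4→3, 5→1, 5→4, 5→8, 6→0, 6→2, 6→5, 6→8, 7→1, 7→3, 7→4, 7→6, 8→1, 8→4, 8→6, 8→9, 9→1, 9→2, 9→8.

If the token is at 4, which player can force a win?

A0 = {1, 3}
A1: add {4} — 4 (Reacher) has 4→3.
A2 = A1; e.g. 0 (Blocker) can still go to 7. Fixed point.
4 ∈ A1, so Reacher can force the target.

Reacher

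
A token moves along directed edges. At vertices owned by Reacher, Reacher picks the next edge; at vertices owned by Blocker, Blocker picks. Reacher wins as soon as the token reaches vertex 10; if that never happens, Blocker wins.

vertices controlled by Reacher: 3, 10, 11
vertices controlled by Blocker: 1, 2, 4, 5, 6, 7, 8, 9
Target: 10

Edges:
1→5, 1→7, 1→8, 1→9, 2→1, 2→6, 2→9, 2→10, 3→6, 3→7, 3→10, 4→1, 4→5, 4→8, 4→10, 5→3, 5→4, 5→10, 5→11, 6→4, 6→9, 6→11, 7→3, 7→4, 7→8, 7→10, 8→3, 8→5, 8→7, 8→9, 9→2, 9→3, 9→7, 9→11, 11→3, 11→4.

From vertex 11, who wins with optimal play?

A0 = {10}
A1: add {3} — 3 (Reacher) has 3→10.
A2: add {11} — 11 (Reacher) has 11→3.
A3 = A2; e.g. 1 (Blocker) can still go to 5. Fixed point.
11 ∈ A2, so Reacher can force the target.

Reacher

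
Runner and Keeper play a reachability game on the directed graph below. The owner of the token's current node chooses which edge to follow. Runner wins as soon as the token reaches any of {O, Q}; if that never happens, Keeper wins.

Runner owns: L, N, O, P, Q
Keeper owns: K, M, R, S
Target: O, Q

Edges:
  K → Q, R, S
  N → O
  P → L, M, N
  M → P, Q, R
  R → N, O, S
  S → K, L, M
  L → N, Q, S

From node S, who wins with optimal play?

Keeper

A0 = {O, Q}
A1: add {L, N} — L (Runner) has L→Q; N (Runner) has N→O.
A2: add {P} — P (Runner) has P→L.
A3 = A2; e.g. K (Keeper) can still go to R. Fixed point.
S never enters the attractor, so Keeper can avoid the target forever.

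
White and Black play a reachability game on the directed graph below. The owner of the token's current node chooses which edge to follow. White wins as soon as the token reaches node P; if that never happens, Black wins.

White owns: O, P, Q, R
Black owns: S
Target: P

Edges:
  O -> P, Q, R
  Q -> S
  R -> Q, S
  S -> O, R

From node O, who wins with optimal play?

A0 = {P}
A1: add {O} — O (White) has O→P.
A2 = A1; e.g. Q (White) has no edge into A1. Fixed point.
O ∈ A1, so White can force the target.

White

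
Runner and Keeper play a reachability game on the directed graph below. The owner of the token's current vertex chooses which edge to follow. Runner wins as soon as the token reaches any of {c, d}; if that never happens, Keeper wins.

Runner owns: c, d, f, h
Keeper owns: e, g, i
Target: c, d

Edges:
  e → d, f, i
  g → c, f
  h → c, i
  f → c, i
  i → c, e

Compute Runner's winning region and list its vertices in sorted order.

A0 = {c, d}
A1: add {f, h} — f (Runner) has f→c; h (Runner) has h→c.
A2: add {g} — g (Keeper): all of {c, f} already in.
A3 = A2; e.g. e (Keeper) can still go to i. Fixed point.
Runner's winning region = {c, d, f, g, h}.

c, d, f, g, h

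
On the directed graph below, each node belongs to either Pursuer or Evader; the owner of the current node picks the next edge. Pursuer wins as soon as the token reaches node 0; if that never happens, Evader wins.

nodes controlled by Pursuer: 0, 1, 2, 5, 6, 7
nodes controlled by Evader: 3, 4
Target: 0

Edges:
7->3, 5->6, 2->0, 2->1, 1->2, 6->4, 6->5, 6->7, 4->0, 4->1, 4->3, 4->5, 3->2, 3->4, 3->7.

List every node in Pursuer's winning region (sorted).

0, 1, 2

A0 = {0}
A1: add {2} — 2 (Pursuer) has 2→0.
A2: add {1} — 1 (Pursuer) has 1→2.
A3 = A2; e.g. 3 (Evader) can still go to 4. Fixed point.
Pursuer's winning region = {0, 1, 2}.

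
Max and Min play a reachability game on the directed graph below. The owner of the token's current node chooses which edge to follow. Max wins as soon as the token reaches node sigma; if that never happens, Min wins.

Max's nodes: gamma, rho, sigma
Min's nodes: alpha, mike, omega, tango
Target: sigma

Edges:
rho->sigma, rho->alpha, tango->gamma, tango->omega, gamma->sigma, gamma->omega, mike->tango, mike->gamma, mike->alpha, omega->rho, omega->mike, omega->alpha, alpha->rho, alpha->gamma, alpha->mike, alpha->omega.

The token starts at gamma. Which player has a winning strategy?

Max

A0 = {sigma}
A1: add {gamma, rho} — rho (Max) has rho→sigma; gamma (Max) has gamma→sigma.
A2 = A1; e.g. tango (Min) can still go to omega. Fixed point.
gamma ∈ A1, so Max can force the target.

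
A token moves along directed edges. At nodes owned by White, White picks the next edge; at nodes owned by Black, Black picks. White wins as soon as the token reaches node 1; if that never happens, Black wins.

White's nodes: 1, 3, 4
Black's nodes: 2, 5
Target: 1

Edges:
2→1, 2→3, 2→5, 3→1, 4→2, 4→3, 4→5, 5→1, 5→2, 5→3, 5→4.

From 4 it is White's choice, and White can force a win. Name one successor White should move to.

A0 = {1}
A1: add {3} — 3 (White) has 3→1.
A2: add {4} — 4 (White) has 4→3.
A3 = A2; e.g. 2 (Black) can still go to 5. Fixed point.
From 4, successor 3 is in the attractor (rank 1); the other successors 2, 5 are not.

3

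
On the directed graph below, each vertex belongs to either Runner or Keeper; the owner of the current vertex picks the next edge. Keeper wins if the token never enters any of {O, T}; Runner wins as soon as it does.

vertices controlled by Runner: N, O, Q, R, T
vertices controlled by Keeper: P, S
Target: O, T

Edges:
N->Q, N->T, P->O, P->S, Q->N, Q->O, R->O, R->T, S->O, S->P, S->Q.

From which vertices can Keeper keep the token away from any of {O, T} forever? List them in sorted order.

P, S

A0 = {O, T}
A1: add {N, Q, R} — N (Runner) has N→T; Q (Runner) has Q→O; R (Runner) has R→O.
A2 = A1; e.g. P (Keeper) can still go to S. Fixed point.
Runner's attractor = {N, O, Q, R, T}; Keeper avoids the target exactly from the complement.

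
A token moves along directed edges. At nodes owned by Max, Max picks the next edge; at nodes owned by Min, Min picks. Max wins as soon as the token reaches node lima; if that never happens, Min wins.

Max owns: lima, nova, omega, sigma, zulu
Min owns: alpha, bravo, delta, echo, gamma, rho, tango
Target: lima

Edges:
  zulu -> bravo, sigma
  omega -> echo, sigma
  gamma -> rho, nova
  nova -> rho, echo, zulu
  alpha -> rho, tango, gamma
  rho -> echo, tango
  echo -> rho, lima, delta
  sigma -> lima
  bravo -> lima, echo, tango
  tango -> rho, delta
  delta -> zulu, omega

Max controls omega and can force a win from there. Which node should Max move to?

sigma

A0 = {lima}
A1: add {sigma} — sigma (Max) has sigma→lima.
A2: add {omega, zulu} — zulu (Max) has zulu→sigma; omega (Max) has omega→sigma.
A3: add {delta, nova} — nova (Max) has nova→zulu; delta (Min): all of {zulu, omega} already in.
A4 = A3; e.g. rho (Min) can still go to echo. Fixed point.
From omega, successor sigma is in the attractor (rank 1); the other successor echo is not.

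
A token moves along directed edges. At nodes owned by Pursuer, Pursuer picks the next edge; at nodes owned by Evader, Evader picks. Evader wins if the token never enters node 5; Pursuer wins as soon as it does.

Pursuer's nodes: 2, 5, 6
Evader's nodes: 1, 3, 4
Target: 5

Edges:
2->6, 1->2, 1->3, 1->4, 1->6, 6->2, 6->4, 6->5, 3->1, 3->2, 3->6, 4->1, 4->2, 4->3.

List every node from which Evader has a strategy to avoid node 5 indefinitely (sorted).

A0 = {5}
A1: add {6} — 6 (Pursuer) has 6→5.
A2: add {2} — 2 (Pursuer) has 2→6.
A3 = A2; e.g. 1 (Evader) can still go to 3. Fixed point.
Pursuer's attractor = {2, 5, 6}; Evader avoids the target exactly from the complement.

1, 3, 4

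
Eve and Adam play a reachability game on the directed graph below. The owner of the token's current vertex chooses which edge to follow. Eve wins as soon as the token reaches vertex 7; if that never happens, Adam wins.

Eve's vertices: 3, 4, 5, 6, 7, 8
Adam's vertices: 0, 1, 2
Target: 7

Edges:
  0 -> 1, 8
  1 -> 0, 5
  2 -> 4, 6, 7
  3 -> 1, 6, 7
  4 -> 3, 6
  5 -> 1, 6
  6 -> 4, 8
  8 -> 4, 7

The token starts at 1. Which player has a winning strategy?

Adam

A0 = {7}
A1: add {3, 8} — 3 (Eve) has 3→7; 8 (Eve) has 8→7.
A2: add {4, 6} — 4 (Eve) has 4→3; 6 (Eve) has 6→8.
A3: add {2, 5} — 2 (Adam): all of {4, 6, 7} already in; 5 (Eve) has 5→6.
A4 = A3; e.g. 0 (Adam) can still go to 1. Fixed point.
1 never enters the attractor, so Adam can avoid the target forever.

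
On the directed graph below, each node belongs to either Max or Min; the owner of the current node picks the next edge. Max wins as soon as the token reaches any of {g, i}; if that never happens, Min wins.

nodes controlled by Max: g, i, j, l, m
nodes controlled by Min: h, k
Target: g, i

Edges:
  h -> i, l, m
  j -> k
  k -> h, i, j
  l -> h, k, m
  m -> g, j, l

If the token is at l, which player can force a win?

A0 = {g, i}
A1: add {m} — m (Max) has m→g.
A2: add {l} — l (Max) has l→m.
l ∈ A2, so Max can force the target.

Max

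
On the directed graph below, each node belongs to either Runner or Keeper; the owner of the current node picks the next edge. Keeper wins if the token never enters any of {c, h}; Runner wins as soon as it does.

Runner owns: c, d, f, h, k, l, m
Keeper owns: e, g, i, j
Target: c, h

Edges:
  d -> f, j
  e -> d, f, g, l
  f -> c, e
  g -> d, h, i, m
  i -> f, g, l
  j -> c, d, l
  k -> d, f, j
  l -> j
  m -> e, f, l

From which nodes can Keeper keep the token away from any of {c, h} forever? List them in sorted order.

e, g, i, j, l

A0 = {c, h}
A1: add {f} — f (Runner) has f→c.
A2: add {d, k, m} — d (Runner) has d→f; k (Runner) has k→f; m (Runner) has m→f.
A3 = A2; e.g. e (Keeper) can still go to g. Fixed point.
Runner's attractor = {c, d, f, h, k, m}; Keeper avoids the target exactly from the complement.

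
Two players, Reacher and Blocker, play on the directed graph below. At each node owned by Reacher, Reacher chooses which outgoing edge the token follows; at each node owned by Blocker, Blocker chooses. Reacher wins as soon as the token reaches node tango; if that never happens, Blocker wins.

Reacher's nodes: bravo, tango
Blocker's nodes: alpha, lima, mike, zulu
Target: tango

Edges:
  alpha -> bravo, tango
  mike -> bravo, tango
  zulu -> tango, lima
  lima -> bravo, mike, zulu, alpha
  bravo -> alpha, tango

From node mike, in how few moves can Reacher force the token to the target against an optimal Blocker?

A0 = {tango}
A1: add {bravo} — bravo (Reacher) has bravo→tango.
A2: add {alpha, mike} — mike (Blocker): all of {bravo, tango} already in; alpha (Blocker): all of {bravo, tango} already in.
A3 = A2; e.g. zulu (Blocker) can still go to lima. Fixed point.
mike enters the attractor at level 2, so Reacher can force the target in 2 moves from there.

2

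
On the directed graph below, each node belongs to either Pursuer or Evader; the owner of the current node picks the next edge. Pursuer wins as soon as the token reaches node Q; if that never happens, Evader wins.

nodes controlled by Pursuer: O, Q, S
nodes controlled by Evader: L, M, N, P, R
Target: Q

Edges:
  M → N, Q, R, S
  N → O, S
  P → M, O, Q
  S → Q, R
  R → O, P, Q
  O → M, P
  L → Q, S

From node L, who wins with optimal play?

A0 = {Q}
A1: add {S} — S (Pursuer) has S→Q.
A2: add {L} — L (Evader): all of {Q, S} already in.
A3 = A2; e.g. M (Evader) can still go to N. Fixed point.
L ∈ A2, so Pursuer can force the target.

Pursuer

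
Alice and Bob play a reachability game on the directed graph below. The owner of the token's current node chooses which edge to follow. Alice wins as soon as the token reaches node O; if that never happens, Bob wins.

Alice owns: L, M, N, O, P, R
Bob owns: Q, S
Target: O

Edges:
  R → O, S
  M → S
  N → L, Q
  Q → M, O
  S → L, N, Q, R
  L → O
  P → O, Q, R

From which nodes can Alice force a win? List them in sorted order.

A0 = {O}
A1: add {L, P, R} — L (Alice) has L→O; P (Alice) has P→O; R (Alice) has R→O.
A2: add {N} — N (Alice) has N→L.
A3 = A2; e.g. M (Alice) has no edge into A2. Fixed point.
Alice's winning region = {L, N, O, P, R}.

L, N, O, P, R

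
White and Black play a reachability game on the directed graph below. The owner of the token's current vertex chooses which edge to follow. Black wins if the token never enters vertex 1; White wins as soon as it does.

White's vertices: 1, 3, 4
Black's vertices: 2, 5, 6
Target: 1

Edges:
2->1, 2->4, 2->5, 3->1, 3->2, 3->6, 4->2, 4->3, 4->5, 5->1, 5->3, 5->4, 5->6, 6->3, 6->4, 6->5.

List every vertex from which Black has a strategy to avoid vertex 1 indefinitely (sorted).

2, 5, 6

A0 = {1}
A1: add {3} — 3 (White) has 3→1.
A2: add {4} — 4 (White) has 4→3.
A3 = A2; e.g. 2 (Black) can still go to 5. Fixed point.
White's attractor = {1, 3, 4}; Black avoids the target exactly from the complement.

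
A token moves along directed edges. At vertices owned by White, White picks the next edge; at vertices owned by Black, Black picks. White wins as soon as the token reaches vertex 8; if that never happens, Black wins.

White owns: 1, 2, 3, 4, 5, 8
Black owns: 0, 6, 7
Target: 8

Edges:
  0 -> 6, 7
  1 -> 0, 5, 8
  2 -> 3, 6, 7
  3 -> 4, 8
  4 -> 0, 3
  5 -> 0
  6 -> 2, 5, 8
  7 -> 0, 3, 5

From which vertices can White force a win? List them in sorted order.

A0 = {8}
A1: add {1, 3} — 1 (White) has 1→8; 3 (White) has 3→8.
A2: add {2, 4} — 2 (White) has 2→3; 4 (White) has 4→3.
A3 = A2; e.g. 0 (Black) can still go to 6. Fixed point.
White's winning region = {1, 2, 3, 4, 8}.

1, 2, 3, 4, 8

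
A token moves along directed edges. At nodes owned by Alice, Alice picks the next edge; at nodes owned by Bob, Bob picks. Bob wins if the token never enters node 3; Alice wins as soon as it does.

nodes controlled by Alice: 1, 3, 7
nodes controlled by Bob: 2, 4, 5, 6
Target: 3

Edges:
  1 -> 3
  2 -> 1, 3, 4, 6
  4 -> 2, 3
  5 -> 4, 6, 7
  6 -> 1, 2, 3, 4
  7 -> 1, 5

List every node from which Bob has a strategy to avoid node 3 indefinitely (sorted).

2, 4, 5, 6

A0 = {3}
A1: add {1} — 1 (Alice) has 1→3.
A2: add {7} — 7 (Alice) has 7→1.
A3 = A2; e.g. 2 (Bob) can still go to 4. Fixed point.
Alice's attractor = {1, 3, 7}; Bob avoids the target exactly from the complement.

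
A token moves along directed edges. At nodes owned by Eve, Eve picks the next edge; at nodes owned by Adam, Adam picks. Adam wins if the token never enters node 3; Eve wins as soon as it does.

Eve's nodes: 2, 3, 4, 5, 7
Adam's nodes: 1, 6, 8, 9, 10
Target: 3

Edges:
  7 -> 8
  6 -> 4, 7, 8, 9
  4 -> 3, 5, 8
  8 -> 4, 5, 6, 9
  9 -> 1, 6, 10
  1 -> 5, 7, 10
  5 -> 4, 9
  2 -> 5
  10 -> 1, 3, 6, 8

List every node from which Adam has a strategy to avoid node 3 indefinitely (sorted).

A0 = {3}
A1: add {4} — 4 (Eve) has 4→3.
A2: add {5} — 5 (Eve) has 5→4.
A3: add {2} — 2 (Eve) has 2→5.
A4 = A3; e.g. 1 (Adam) can still go to 7. Fixed point.
Eve's attractor = {2, 3, 4, 5}; Adam avoids the target exactly from the complement.

1, 6, 7, 8, 9, 10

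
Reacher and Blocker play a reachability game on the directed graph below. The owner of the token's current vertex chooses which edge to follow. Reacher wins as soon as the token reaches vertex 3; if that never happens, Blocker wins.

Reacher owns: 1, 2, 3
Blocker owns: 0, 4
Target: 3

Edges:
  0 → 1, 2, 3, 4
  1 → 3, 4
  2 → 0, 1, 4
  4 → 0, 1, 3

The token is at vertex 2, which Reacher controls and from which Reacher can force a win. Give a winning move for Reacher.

1

A0 = {3}
A1: add {1} — 1 (Reacher) has 1→3.
A2: add {2} — 2 (Reacher) has 2→1.
A3 = A2; e.g. 0 (Blocker) can still go to 4. Fixed point.
From 2, successor 1 is in the attractor (rank 1); the other successors 0, 4 are not.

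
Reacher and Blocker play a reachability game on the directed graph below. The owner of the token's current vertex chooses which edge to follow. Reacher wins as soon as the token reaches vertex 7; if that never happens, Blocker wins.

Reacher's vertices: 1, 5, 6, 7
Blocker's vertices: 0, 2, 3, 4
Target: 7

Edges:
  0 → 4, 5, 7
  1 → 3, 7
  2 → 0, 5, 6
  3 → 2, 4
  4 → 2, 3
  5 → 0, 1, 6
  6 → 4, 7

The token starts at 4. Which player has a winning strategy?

A0 = {7}
A1: add {1, 6} — 1 (Reacher) has 1→7; 6 (Reacher) has 6→7.
A2: add {5} — 5 (Reacher) has 5→1.
A3 = A2; e.g. 0 (Blocker) can still go to 4. Fixed point.
4 never enters the attractor, so Blocker can avoid the target forever.

Blocker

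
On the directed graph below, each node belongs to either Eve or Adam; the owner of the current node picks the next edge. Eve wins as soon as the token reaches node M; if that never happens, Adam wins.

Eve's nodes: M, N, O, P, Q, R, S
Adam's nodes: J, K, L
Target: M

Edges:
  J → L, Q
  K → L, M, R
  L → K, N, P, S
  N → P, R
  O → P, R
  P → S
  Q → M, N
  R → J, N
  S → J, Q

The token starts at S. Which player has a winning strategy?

A0 = {M}
A1: add {Q} — Q (Eve) has Q→M.
A2: add {S} — S (Eve) has S→Q.
S ∈ A2, so Eve can force the target.

Eve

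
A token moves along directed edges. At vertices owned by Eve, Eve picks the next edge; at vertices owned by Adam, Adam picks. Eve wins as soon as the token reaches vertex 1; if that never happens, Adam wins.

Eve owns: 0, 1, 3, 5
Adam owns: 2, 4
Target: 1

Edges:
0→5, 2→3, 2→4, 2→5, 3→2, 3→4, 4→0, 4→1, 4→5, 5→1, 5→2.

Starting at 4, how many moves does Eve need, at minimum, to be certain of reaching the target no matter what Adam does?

A0 = {1}
A1: add {5} — 5 (Eve) has 5→1.
A2: add {0} — 0 (Eve) has 0→5.
A3: add {4} — 4 (Adam): all of {0, 1, 5} already in.
4 enters the attractor at level 3, so Eve can force the target in 3 moves from there.

3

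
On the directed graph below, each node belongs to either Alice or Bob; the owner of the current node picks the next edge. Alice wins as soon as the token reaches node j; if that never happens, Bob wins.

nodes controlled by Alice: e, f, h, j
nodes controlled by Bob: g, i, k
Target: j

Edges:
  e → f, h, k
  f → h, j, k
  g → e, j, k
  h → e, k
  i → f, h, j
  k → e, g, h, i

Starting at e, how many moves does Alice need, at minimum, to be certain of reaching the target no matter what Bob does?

2

A0 = {j}
A1: add {f} — f (Alice) has f→j.
A2: add {e} — e (Alice) has e→f.
e enters the attractor at level 2, so Alice can force the target in 2 moves from there.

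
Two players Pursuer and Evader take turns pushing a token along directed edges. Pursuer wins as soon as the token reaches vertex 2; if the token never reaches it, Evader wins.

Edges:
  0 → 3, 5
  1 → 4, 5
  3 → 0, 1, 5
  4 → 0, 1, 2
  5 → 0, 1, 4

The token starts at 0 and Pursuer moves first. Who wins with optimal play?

Track states (vertex, player-to-move).
A0 = {(2,Pursuer), (2,Evader)}
A1: add {(4,Pursuer)}.
A2 = A1; e.g. (0,Pursuer) stays out. (0,Pursuer) never enters ⇒ Evader avoids the target.

Evader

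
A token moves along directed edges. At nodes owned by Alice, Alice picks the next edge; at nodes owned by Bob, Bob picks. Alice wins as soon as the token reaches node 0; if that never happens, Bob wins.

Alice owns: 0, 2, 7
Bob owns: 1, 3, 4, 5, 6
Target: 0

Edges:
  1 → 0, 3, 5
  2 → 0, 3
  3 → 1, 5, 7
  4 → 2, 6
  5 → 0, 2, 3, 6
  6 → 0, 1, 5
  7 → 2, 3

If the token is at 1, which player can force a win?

Bob

A0 = {0}
A1: add {2} — 2 (Alice) has 2→0.
A2: add {7} — 7 (Alice) has 7→2.
A3 = A2; e.g. 1 (Bob) can still go to 3. Fixed point.
1 never enters the attractor, so Bob can avoid the target forever.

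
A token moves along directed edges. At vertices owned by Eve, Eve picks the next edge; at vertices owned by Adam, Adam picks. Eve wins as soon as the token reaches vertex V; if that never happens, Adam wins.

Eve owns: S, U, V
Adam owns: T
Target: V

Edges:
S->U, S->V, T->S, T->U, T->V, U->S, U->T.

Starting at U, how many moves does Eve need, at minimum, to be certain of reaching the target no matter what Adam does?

2

A0 = {V}
A1: add {S} — S (Eve) has S→V.
A2: add {U} — U (Eve) has U→S.
U enters the attractor at level 2, so Eve can force the target in 2 moves from there.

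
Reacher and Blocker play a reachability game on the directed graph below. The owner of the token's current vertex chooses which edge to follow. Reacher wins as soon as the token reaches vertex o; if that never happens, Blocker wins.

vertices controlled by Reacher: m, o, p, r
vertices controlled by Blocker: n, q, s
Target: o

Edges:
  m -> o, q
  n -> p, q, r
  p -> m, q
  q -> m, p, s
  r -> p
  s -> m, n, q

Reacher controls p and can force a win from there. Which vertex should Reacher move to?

A0 = {o}
A1: add {m} — m (Reacher) has m→o.
A2: add {p} — p (Reacher) has p→m.
A3: add {r} — r (Reacher) has r→p.
A4 = A3; e.g. n (Blocker) can still go to q. Fixed point.
From p, successor m is in the attractor (rank 1); the other successor q is not.

m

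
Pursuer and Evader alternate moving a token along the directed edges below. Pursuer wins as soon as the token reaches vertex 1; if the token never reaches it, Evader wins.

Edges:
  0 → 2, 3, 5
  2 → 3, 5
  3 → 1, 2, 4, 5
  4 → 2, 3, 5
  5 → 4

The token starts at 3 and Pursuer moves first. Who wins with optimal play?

Track states (vertex, player-to-move).
A0 = {(1,Pursuer), (1,Evader)}
A1: add {(3,Pursuer)}.
(3,Pursuer) ∈ A1 ⇒ Pursuer forces the target.

Pursuer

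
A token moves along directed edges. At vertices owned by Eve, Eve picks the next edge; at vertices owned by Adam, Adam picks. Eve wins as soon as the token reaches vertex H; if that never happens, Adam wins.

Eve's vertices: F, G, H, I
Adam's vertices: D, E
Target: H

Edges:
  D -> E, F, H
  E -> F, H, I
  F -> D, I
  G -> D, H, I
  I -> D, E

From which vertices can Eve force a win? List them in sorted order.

A0 = {H}
A1: add {G} — G (Eve) has G→H.
A2 = A1; e.g. D (Adam) can still go to E. Fixed point.
Eve's winning region = {G, H}.

G, H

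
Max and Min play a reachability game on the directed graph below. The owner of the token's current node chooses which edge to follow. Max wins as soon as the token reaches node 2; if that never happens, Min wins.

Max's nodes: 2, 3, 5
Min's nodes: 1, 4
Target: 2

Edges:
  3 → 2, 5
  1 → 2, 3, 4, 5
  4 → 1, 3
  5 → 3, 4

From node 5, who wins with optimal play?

Max

A0 = {2}
A1: add {3} — 3 (Max) has 3→2.
A2: add {5} — 5 (Max) has 5→3.
A3 = A2; e.g. 1 (Min) can still go to 4. Fixed point.
5 ∈ A2, so Max can force the target.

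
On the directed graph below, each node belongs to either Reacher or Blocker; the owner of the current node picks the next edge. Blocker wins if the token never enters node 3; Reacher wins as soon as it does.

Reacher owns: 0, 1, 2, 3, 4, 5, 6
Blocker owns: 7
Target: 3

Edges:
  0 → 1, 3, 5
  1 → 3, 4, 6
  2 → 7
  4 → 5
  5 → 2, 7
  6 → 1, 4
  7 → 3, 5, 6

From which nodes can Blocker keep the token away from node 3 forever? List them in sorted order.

2, 4, 5, 7

A0 = {3}
A1: add {0, 1} — 0 (Reacher) has 0→3; 1 (Reacher) has 1→3.
A2: add {6} — 6 (Reacher) has 6→1.
A3 = A2; e.g. 2 (Reacher) has no edge into A2. Fixed point.
Reacher's attractor = {0, 1, 3, 6}; Blocker avoids the target exactly from the complement.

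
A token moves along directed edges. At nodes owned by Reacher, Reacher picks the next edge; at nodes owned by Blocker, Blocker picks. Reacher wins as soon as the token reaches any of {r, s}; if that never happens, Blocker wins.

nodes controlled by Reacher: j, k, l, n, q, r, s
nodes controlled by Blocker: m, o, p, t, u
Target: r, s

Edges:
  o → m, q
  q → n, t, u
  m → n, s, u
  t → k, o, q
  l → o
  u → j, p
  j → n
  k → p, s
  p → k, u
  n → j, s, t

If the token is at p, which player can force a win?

A0 = {r, s}
A1: add {k, n} — k (Reacher) has k→s; n (Reacher) has n→s.
A2: add {j, q} — j (Reacher) has j→n; q (Reacher) has q→n.
A3 = A2; e.g. l (Reacher) has no edge into A2. Fixed point.
p never enters the attractor, so Blocker can avoid the target forever.

Blocker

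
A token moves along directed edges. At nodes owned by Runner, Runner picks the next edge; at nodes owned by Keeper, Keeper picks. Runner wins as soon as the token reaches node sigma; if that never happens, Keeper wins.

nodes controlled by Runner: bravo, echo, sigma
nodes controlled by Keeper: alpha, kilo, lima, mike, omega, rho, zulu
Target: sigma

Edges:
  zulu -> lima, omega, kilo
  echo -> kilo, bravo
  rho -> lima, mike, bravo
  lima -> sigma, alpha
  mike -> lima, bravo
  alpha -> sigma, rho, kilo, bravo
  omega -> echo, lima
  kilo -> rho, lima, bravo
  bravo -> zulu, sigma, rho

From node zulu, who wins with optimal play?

A0 = {sigma}
A1: add {bravo} — bravo (Runner) has bravo→sigma.
A2: add {echo} — echo (Runner) has echo→bravo.
A3 = A2; e.g. zulu (Keeper) can still go to lima. Fixed point.
zulu never enters the attractor, so Keeper can avoid the target forever.

Keeper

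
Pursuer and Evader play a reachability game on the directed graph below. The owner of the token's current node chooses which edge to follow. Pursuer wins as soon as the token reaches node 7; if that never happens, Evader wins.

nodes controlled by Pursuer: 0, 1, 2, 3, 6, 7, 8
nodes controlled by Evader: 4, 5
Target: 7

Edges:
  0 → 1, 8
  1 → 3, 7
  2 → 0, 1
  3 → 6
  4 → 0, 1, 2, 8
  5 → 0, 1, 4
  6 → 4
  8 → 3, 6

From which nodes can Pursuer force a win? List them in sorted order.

0, 1, 2, 7

A0 = {7}
A1: add {1} — 1 (Pursuer) has 1→7.
A2: add {0, 2} — 0 (Pursuer) has 0→1; 2 (Pursuer) has 2→1.
A3 = A2; e.g. 3 (Pursuer) has no edge into A2. Fixed point.
Pursuer's winning region = {0, 1, 2, 7}.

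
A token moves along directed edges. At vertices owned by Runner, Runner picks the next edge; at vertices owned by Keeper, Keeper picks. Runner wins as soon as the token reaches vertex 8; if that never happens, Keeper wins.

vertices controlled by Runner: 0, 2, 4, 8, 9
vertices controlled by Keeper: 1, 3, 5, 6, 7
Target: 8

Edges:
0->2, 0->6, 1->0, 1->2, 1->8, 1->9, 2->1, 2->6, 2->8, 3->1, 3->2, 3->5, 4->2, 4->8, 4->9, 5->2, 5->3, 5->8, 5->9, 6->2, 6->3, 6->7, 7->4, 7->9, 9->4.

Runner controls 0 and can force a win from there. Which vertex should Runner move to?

A0 = {8}
A1: add {2, 4} — 2 (Runner) has 2→8; 4 (Runner) has 4→8.
A2: add {0, 9} — 0 (Runner) has 0→2; 9 (Runner) has 9→4.
A3: add {1, 7} — 1 (Keeper): all of {0, 2, 8, 9} already in; 7 (Keeper): all of {4, 9} already in.
A4 = A3; e.g. 3 (Keeper) can still go to 5. Fixed point.
From 0, successor 2 is in the attractor (rank 1); the other successor 6 is not.

2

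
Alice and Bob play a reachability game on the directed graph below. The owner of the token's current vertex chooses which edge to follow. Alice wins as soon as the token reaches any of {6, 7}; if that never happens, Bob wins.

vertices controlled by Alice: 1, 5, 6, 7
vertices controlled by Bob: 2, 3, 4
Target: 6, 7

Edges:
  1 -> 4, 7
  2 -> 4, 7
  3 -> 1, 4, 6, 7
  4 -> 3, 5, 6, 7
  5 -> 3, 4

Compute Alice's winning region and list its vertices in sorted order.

1, 6, 7

A0 = {6, 7}
A1: add {1} — 1 (Alice) has 1→7.
A2 = A1; e.g. 2 (Bob) can still go to 4. Fixed point.
Alice's winning region = {1, 6, 7}.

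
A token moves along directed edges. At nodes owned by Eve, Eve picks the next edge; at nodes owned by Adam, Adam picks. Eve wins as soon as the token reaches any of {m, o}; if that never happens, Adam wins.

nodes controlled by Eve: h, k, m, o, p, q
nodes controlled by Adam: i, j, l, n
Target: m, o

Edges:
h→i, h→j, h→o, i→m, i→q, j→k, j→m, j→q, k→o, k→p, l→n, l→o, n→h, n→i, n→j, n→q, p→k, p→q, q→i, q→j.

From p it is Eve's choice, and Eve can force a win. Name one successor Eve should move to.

A0 = {m, o}
A1: add {h, k} — h (Eve) has h→o; k (Eve) has k→o.
A2: add {p} — p (Eve) has p→k.
A3 = A2; e.g. i (Adam) can still go to q. Fixed point.
From p, successor k is in the attractor (rank 1); the other successor q is not.

k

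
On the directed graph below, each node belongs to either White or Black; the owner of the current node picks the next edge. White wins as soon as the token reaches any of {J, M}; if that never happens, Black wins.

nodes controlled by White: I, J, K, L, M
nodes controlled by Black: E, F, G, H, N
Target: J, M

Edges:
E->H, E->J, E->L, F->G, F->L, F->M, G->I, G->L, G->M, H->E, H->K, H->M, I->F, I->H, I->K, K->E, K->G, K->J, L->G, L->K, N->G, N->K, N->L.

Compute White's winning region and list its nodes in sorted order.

F, G, I, J, K, L, M, N

A0 = {J, M}
A1: add {K} — K (White) has K→J.
A2: add {I, L} — I (White) has I→K; L (White) has L→K.
A3: add {G} — G (Black): all of {I, L, M} already in.
A4: add {F, N} — F (Black): all of {G, L, M} already in; N (Black): all of {G, K, L} already in.
A5 = A4; e.g. E (Black) can still go to H. Fixed point.
White's winning region = {F, G, I, J, K, L, M, N}.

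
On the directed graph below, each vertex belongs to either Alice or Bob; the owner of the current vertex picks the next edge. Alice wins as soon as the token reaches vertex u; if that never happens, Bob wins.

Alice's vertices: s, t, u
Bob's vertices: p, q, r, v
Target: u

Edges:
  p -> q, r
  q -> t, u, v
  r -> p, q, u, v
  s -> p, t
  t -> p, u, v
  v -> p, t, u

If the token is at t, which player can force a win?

A0 = {u}
A1: add {t} — t (Alice) has t→u.
t ∈ A1, so Alice can force the target.

Alice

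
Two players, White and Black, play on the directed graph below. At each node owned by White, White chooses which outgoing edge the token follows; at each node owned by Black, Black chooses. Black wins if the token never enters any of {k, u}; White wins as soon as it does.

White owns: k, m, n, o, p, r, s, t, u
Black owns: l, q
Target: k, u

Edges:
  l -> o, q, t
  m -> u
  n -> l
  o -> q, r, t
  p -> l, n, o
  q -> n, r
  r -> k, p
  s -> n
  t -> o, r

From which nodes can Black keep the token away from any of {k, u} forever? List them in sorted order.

l, n, q, s

A0 = {k, u}
A1: add {m, r} — m (White) has m→u; r (White) has r→k.
A2: add {o, t} — o (White) has o→r; t (White) has t→r.
A3: add {p} — p (White) has p→o.
A4 = A3; e.g. l (Black) can still go to q. Fixed point.
White's attractor = {k, m, o, p, r, t, u}; Black avoids the target exactly from the complement.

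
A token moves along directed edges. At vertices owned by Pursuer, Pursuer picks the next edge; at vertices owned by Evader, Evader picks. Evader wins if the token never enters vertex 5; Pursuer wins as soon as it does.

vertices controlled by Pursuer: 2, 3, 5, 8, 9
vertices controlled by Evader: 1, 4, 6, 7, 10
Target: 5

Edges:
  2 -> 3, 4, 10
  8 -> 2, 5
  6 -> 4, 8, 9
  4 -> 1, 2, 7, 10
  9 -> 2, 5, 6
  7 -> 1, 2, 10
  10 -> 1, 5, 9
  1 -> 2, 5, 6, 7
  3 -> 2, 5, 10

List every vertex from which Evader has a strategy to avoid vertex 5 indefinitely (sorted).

A0 = {5}
A1: add {3, 8, 9} — 3 (Pursuer) has 3→5; 8 (Pursuer) has 8→5; 9 (Pursuer) has 9→5.
A2: add {2} — 2 (Pursuer) has 2→3.
A3 = A2; e.g. 1 (Evader) can still go to 6. Fixed point.
Pursuer's attractor = {2, 3, 5, 8, 9}; Evader avoids the target exactly from the complement.

1, 4, 6, 7, 10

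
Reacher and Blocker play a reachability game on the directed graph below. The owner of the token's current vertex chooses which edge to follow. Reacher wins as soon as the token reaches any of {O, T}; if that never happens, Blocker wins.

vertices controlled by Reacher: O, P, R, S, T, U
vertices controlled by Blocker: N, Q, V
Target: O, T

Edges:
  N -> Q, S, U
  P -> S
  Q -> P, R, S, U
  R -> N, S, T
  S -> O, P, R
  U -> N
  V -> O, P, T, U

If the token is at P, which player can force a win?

Reacher

A0 = {O, T}
A1: add {R, S} — R (Reacher) has R→T; S (Reacher) has S→O.
A2: add {P} — P (Reacher) has P→S.
A3 = A2; e.g. N (Blocker) can still go to Q. Fixed point.
P ∈ A2, so Reacher can force the target.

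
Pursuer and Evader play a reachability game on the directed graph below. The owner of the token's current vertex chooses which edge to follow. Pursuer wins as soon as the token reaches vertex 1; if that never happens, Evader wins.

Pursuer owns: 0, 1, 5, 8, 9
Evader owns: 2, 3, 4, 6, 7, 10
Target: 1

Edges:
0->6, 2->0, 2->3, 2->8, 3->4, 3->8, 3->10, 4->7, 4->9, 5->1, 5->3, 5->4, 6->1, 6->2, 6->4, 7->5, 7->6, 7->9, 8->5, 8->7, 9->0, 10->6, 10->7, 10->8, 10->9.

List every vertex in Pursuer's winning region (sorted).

1, 5, 8

A0 = {1}
A1: add {5} — 5 (Pursuer) has 5→1.
A2: add {8} — 8 (Pursuer) has 8→5.
A3 = A2; e.g. 0 (Pursuer) has no edge into A2. Fixed point.
Pursuer's winning region = {1, 5, 8}.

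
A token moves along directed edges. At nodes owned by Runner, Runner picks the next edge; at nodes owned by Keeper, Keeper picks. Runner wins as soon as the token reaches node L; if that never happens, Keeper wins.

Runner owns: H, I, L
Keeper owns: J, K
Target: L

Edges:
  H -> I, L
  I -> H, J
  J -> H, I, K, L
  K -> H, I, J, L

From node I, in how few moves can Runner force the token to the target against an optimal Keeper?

A0 = {L}
A1: add {H} — H (Runner) has H→L.
A2: add {I} — I (Runner) has I→H.
A3 = A2; e.g. J (Keeper) can still go to K. Fixed point.
I enters the attractor at level 2, so Runner can force the target in 2 moves from there.

2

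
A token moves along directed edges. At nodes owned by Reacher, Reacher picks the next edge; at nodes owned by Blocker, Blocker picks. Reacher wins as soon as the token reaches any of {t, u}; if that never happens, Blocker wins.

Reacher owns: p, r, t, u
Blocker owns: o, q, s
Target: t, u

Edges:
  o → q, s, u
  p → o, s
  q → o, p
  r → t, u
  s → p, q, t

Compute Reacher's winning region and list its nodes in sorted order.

r, t, u

A0 = {t, u}
A1: add {r} — r (Reacher) has r→t.
A2 = A1; e.g. o (Blocker) can still go to q. Fixed point.
Reacher's winning region = {r, t, u}.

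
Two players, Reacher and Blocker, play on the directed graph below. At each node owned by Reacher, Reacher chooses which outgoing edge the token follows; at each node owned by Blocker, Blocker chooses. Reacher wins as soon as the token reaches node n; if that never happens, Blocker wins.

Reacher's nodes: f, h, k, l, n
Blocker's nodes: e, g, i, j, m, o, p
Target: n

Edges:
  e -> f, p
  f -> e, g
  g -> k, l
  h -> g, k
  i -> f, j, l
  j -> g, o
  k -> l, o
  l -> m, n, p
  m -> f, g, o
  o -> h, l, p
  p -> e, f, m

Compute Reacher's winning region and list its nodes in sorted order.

A0 = {n}
A1: add {l} — l (Reacher) has l→n.
A2: add {k} — k (Reacher) has k→l.
A3: add {g, h} — g (Blocker): all of {k, l} already in; h (Reacher) has h→k.
A4: add {f} — f (Reacher) has f→g.
A5 = A4; e.g. e (Blocker) can still go to p. Fixed point.
Reacher's winning region = {f, g, h, k, l, n}.

f, g, h, k, l, n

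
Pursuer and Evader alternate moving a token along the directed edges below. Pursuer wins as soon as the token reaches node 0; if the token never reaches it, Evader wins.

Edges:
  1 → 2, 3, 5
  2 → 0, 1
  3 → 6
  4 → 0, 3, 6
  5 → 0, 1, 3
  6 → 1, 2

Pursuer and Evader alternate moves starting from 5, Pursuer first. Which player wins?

Track states (vertex, player-to-move).
A0 = {(0,Pursuer), (0,Evader)}
A1: add {(2,Pursuer), (4,Pursuer), (5,Pursuer)}.
(5,Pursuer) ∈ A1 ⇒ Pursuer forces the target.

Pursuer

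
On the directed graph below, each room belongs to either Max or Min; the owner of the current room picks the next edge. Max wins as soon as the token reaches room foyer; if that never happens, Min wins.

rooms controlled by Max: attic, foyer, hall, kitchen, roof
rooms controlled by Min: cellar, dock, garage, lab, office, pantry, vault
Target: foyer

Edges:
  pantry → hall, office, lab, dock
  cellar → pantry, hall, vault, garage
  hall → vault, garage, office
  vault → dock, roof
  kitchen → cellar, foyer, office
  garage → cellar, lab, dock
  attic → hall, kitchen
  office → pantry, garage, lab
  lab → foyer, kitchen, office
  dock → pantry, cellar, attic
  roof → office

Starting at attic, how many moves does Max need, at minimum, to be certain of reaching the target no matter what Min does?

A0 = {foyer}
A1: add {kitchen} — kitchen (Max) has kitchen→foyer.
A2: add {attic} — attic (Max) has attic→kitchen.
A3 = A2; e.g. pantry (Min) can still go to hall. Fixed point.
attic enters the attractor at level 2, so Max can force the target in 2 moves from there.

2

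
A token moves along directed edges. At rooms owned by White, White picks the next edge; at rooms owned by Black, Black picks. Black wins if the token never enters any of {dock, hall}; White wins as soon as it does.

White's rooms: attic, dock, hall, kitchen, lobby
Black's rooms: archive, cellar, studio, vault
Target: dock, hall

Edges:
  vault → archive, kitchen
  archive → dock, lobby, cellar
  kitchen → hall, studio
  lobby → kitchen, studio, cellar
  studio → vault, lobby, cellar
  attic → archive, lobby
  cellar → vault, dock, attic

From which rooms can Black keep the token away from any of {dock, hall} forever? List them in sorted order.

A0 = {dock, hall}
A1: add {kitchen} — kitchen (White) has kitchen→hall.
A2: add {lobby} — lobby (White) has lobby→kitchen.
A3: add {attic} — attic (White) has attic→lobby.
A4 = A3; e.g. vault (Black) can still go to archive. Fixed point.
White's attractor = {attic, dock, hall, kitchen, lobby}; Black avoids the target exactly from the complement.

archive, cellar, studio, vault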